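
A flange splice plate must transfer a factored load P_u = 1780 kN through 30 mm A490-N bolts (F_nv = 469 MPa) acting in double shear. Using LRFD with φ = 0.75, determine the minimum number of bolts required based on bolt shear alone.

A_b = π·30²/4 = 706.9 mm².
Per-bolt design strength φR_n = 0.75 × 469 × 706.9 × 2 / 1000 = 497.3 kN.
n ≥ 1780 / 497.3 = 3.58 → use 4 bolts.

4 bolts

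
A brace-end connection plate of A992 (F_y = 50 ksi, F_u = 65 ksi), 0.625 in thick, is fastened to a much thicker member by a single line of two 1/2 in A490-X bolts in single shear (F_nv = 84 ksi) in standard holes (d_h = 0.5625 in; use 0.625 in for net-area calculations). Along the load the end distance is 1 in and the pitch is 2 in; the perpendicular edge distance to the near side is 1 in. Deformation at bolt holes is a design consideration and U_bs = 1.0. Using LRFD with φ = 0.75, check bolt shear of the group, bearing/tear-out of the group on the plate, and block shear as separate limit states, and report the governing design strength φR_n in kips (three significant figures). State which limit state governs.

Bolt shear: A_b = π·0.5²/4 = 0.1963 in²; R_n = 84 × 0.1963 × 2 × 1 = 32.99 kips → 0.75 × 32.99 = 24.7 kips.
Bearing: edge l_c = 0.7188, r_n = 35.04 kips; interior l_c = 1.438, r_n = 48.75 kips; R_n = 35.04 + 1·48.75 = 83.79 kips → 62.8 kips.
Block shear: A_gv = 1.875, A_nv = 1.289, A_nt = 0.4297 in²; R_n = min(0.6F_uA_nv, 0.6F_yA_gv) + U_bs·F_u·A_nt = 78.2 kips → 58.7 kips.
Bolt shear governs: 24.7 kips.

24.7 kips (bolt shear governs)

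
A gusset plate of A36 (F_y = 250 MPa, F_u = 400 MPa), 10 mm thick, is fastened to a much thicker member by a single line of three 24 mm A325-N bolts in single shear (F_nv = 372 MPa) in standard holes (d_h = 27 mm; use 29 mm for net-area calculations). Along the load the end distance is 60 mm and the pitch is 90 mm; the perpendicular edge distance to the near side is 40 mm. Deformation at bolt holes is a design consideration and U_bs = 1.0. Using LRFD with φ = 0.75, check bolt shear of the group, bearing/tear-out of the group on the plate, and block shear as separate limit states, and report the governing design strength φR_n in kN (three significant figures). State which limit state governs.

Bolt shear: A_b = π·24²/4 = 452.4 mm²; R_n = 372 × 452.4 × 3 × 1 / 1000 = 504.9 kN → 0.75 × 504.9 = 379 kN.
Bearing: edge l_c = 46.5, r_n = 223.2 kN; interior l_c = 63, r_n = 230.4 kN; R_n = 223.2 + 2·230.4 = 684 kN → 513 kN.
Block shear: A_gv = 2400, A_nv = 1675, A_nt = 255 mm²; R_n = min(0.6F_uA_nv, 0.6F_yA_gv) + U_bs·F_u·A_nt = 462 kN → 346 kN.
Block shear governs: 346 kN.

346 kN (block shear governs)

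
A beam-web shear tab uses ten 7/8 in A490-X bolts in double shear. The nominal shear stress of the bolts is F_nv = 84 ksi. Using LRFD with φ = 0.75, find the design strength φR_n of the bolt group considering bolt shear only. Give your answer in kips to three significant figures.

A_b = π × 0.875² / 4 = 0.6013 in².
R_n = F_nv · A_b · n · n_s = 84 × 0.6013 × 10 × 2 = 1010 kips.
Design strength φR_n = 0.75 × 1010 = 758 kips.

758 kips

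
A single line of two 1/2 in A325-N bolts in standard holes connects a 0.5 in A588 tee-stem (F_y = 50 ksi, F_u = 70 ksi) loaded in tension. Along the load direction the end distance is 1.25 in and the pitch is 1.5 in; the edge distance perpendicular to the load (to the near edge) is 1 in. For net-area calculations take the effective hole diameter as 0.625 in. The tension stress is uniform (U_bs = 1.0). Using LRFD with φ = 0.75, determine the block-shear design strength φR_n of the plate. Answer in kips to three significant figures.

Shear plane L_v = 1.25 + 1·1.5 = 2.75 in; A_gv = 2.75 × 0.5 = 1.375 in².
A_nv = (2.75 − 1.5·0.625) × 0.5 = 0.9062 in².
A_nt = (1 − 0.5·0.625) × 0.5 = 0.3438 in².
0.6 F_u A_nv = 38.06 kips; 0.6 F_y A_gv = 41.25 kips → shear rupture governs the shear term.
R_n = 38.06 + 1.0 × 70 × 0.3438 = 62.12 kips.
Design strength φR_n = 0.75 × 62.12 = 46.6 kips.

46.6 kips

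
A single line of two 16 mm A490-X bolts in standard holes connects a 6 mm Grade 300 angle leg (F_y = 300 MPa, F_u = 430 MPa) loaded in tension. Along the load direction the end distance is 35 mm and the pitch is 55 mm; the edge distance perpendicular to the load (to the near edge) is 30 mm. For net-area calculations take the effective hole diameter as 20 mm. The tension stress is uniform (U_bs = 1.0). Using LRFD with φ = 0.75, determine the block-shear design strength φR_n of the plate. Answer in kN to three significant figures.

108 kN

Shear plane L_v = 35 + 1·55 = 90 mm; A_gv = 90 × 6 = 540 mm².
A_nv = (90 − 1.5·20) × 6 = 360 mm².
A_nt = (30 − 0.5·20) × 6 = 120 mm².
0.6 F_u A_nv = 92.88 kN; 0.6 F_y A_gv = 97.2 kN → shear rupture governs the shear term.
R_n = 92.88 + 1.0 × 430 × 120 / 1000 = 144.5 kN.
Design strength φR_n = 0.75 × 144.5 = 108 kN.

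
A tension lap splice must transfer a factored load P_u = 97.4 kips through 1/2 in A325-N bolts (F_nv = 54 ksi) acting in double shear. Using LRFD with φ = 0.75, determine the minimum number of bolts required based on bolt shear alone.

7 bolts

A_b = π·0.5²/4 = 0.1963 in².
Per-bolt design strength φR_n = 0.75 × 54 × 0.1963 × 2 = 15.9 kips.
n ≥ 97.4 / 15.9 = 6.124 → use 7 bolts.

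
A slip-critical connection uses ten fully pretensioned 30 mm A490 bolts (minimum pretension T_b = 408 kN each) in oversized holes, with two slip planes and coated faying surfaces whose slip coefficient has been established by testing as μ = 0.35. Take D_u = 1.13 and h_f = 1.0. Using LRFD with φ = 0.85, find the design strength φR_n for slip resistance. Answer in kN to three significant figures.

2740 kN

R_n = μ · D_u · h_f · T_b · n_s · n_b = 0.35 × 1.13 × 1.0 × 408 × 2 × 10 = 3227 kN.
Design strength φR_n = 0.85 × 3227 = 2740 kN.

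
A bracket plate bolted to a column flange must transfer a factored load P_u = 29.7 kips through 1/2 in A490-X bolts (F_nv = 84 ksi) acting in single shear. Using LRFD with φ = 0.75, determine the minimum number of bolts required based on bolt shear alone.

3 bolts

A_b = π·0.5²/4 = 0.1963 in².
Per-bolt design strength φR_n = 0.75 × 84 × 0.1963 × 1 = 12.37 kips.
n ≥ 29.7 / 12.37 = 2.401 → use 3 bolts.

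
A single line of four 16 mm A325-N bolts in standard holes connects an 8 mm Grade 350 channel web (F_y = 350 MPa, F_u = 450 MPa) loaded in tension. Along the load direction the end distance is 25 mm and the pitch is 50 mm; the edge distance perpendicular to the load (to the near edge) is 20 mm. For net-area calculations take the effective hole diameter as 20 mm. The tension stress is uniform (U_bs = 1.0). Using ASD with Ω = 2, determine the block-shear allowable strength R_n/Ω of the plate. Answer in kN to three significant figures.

131 kN

Shear plane L_v = 25 + 3·50 = 175 mm; A_gv = 175 × 8 = 1400 mm².
A_nv = (175 − 3.5·20) × 8 = 840 mm².
A_nt = (20 − 0.5·20) × 8 = 80 mm².
0.6 F_u A_nv = 226.8 kN; 0.6 F_y A_gv = 294 kN → shear rupture governs the shear term.
R_n = 226.8 + 1.0 × 450 × 80 / 1000 = 262.8 kN.
Allowable strength R_n/Ω = 262.8 / 2 = 131 kN.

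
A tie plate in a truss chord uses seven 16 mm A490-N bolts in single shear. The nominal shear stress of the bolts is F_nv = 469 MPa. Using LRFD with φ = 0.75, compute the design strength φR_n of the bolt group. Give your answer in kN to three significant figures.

A_b = π × 16² / 4 = 201.1 mm².
R_n = F_nv · A_b · n · n_s = 469 × 201.1 × 7 × 1 / 1000 = 660.1 kN.
Design strength φR_n = 0.75 × 660.1 = 495 kN.

495 kN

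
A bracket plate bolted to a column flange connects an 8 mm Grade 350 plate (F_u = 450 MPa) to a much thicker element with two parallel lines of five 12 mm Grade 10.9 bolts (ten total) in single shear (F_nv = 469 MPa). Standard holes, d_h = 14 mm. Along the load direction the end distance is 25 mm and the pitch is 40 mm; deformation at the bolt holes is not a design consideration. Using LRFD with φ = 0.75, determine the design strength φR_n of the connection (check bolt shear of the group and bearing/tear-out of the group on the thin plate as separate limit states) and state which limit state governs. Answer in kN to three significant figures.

Bolt shear: A_b = π·12²/4 = 113.1 mm²; R_n = 469 × 113.1 × 10 × 1 / 1000 = 530.4 kN → 0.75 × 530.4 = 398 kN.
Bearing (1.5 l_c t F_u ≤ 3.0 d t F_u): upper limit = 3.0·12·8·450 / 1000 = 129.6 kN.
  Edge l_c = 25 − 14/2 = 18 → r_n = 97.2 kN; interior l_c = 40 − 14 = 26 → r_n = 129.6 kN.
  R_n,bearing = 2·97.2 + 8·129.6 = 1231 kN → 0.75 × 1231 = 923 kN.
Bolt shear governs: 398 kN.

398 kN (bolt shear governs)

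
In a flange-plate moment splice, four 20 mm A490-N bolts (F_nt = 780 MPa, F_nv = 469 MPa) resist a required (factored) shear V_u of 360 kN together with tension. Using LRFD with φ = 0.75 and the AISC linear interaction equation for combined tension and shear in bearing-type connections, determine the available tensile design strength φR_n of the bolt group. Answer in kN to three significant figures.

A_b = π·20²/4 = 314.2 mm²; f_rv = 360 × 1000 / (4 × 314.2) = 286.5 MPa.
F'_nt = 1.3 F_nt − (F_nt / φF_nv) f_rv = 1.3·780 − (780/(0.75·469))·286.5 = 378.7 MPa, capped at F_nt → F'_nt = 378.7 MPa.
R_n = F'_nt · A_b · n = 378.7 × 314.2 × 4 / 1000 = 475.9 kN.
Design strength φR_n = 0.75 × 475.9 = 357 kN.

357 kN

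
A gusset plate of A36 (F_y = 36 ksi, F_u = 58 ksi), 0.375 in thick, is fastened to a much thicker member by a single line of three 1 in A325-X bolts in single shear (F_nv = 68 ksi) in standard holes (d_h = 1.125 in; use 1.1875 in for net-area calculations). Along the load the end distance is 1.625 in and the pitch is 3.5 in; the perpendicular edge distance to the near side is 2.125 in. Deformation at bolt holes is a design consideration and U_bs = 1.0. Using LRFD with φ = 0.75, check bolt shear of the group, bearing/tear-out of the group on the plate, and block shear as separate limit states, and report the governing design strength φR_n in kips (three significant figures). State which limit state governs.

77.4 kips (block shear governs)

Bolt shear: A_b = π·1²/4 = 0.7854 in²; R_n = 68 × 0.7854 × 3 × 1 = 160.2 kips → 0.75 × 160.2 = 120 kips.
Bearing: edge l_c = 1.062, r_n = 27.73 kips; interior l_c = 2.375, r_n = 52.2 kips; R_n = 27.73 + 2·52.2 = 132.1 kips → 99.1 kips.
Block shear: A_gv = 3.234, A_nv = 2.121, A_nt = 0.5742 in²; R_n = min(0.6F_uA_nv, 0.6F_yA_gv) + U_bs·F_u·A_nt = 103.2 kips → 77.4 kips.
Block shear governs: 77.4 kips.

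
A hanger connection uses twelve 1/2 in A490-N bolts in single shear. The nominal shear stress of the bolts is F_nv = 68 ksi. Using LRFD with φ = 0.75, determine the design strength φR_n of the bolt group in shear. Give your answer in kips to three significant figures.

A_b = π × 0.5² / 4 = 0.1963 in².
R_n = F_nv · A_b · n · n_s = 68 × 0.1963 × 12 × 1 = 160.2 kips.
Design strength φR_n = 0.75 × 160.2 = 120 kips.

120 kips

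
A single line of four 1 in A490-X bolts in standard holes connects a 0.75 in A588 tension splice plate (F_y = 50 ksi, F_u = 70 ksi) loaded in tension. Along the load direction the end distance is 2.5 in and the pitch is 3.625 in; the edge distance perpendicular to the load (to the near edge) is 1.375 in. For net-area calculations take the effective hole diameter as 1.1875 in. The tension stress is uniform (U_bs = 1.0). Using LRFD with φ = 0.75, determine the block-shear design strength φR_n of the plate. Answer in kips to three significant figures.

249 kips

Shear plane L_v = 2.5 + 3·3.625 = 13.38 in; A_gv = 13.38 × 0.75 = 10.03 in².
A_nv = (13.38 − 3.5·1.1875) × 0.75 = 6.914 in².
A_nt = (1.375 − 0.5·1.1875) × 0.75 = 0.5859 in².
0.6 F_u A_nv = 290.4 kips; 0.6 F_y A_gv = 300.9 kips → shear rupture governs the shear term.
R_n = 290.4 + 1.0 × 70 × 0.5859 = 331.4 kips.
Design strength φR_n = 0.75 × 331.4 = 249 kips.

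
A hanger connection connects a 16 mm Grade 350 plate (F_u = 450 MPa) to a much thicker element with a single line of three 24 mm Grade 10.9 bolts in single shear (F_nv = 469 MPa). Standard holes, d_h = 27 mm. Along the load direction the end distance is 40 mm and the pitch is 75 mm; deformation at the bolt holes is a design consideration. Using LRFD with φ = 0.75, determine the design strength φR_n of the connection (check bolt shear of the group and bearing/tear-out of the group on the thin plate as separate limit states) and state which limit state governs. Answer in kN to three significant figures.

Bolt shear: A_b = π·24²/4 = 452.4 mm²; R_n = 469 × 452.4 × 3 × 1 / 1000 = 636.5 kN → 0.75 × 636.5 = 477 kN.
Bearing (1.2 l_c t F_u ≤ 2.4 d t F_u): upper limit = 2.4·24·16·450 / 1000 = 414.7 kN.
  Edge l_c = 40 − 27/2 = 26.5 → r_n = 229 kN; interior l_c = 75 − 27 = 48 → r_n = 414.7 kN.
  R_n,bearing = 1·229 + 2·414.7 = 1058 kN → 0.75 × 1058 = 794 kN.
Bolt shear governs: 477 kN.

477 kN (bolt shear governs)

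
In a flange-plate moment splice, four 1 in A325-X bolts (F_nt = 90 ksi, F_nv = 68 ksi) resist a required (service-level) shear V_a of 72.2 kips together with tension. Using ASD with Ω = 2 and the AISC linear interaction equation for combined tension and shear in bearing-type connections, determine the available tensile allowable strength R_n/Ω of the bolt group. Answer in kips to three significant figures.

A_b = π·1²/4 = 0.7854 in²; f_rv = 72.2 / (4 × 0.7854) = 22.98 ksi.
F'_nt = 1.3 F_nt − (Ω F_nt / F_nv) f_rv = 1.3·90 − (2·90/68)·22.98 = 56.17 ksi, capped at F_nt → F'_nt = 56.17 ksi.
R_n = F'_nt · A_b · n = 56.17 × 0.7854 × 4 = 176.4 kips.
Allowable strength R_n/Ω = 176.4 / 2 = 88.2 kips.

88.2 kips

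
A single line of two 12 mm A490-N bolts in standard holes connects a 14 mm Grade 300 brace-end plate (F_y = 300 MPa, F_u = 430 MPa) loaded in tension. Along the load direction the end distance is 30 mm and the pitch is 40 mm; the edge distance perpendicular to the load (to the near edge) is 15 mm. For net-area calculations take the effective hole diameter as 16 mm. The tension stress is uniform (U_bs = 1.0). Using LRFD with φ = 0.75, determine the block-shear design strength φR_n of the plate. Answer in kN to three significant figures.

156 kN

Shear plane L_v = 30 + 1·40 = 70 mm; A_gv = 70 × 14 = 980 mm².
A_nv = (70 − 1.5·16) × 14 = 644 mm².
A_nt = (15 − 0.5·16) × 14 = 98 mm².
0.6 F_u A_nv = 166.2 kN; 0.6 F_y A_gv = 176.4 kN → shear rupture governs the shear term.
R_n = 166.2 + 1.0 × 430 × 98 / 1000 = 208.3 kN.
Design strength φR_n = 0.75 × 208.3 = 156 kN.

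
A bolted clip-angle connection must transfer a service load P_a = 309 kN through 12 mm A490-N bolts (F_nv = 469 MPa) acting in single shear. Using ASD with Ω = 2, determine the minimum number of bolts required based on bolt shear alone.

12 bolts

A_b = π·12²/4 = 113.1 mm².
Per-bolt allowable strength R_n/Ω = 469 × 113.1 × 1 / 1000 / 2 = 26.52 kN.
n ≥ 309 / 26.52 = 11.65 → use 12 bolts.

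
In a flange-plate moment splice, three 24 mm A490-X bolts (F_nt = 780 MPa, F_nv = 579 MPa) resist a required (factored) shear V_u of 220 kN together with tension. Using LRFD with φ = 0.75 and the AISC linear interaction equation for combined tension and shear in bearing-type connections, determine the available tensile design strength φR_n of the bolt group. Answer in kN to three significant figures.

736 kN

A_b = π·24²/4 = 452.4 mm²; f_rv = 220 × 1000 / (3 × 452.4) = 162.1 MPa.
F'_nt = 1.3 F_nt − (F_nt / φF_nv) f_rv = 1.3·780 − (780/(0.75·579))·162.1 = 722.8 MPa, capped at F_nt → F'_nt = 722.8 MPa.
R_n = F'_nt · A_b · n = 722.8 × 452.4 × 3 / 1000 = 981 kN.
Design strength φR_n = 0.75 × 981 = 736 kN.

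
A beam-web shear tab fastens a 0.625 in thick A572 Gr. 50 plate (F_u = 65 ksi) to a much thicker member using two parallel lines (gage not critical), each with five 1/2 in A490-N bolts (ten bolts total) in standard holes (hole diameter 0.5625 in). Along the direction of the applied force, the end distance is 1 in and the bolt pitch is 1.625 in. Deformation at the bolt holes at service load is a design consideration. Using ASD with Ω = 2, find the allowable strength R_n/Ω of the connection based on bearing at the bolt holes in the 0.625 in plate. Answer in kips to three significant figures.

Per bolt r_n = 1.2 l_c t F_u ≤ 2.4 d t F_u; upper limit = 2.4 × 0.5 × 0.625 × 65 = 48.75 kips.
Edge bolt: l_c = 1 − 0.5625/2 = 0.7188 in → 1.2 × 0.7188 × 0.625 × 65 = 35.04 → r_n = 35.04 kips.
Interior bolts: l_c = 1.625 − 0.5625 = 1.062 in → 1.2 × 1.062 × 0.625 × 65 = 51.8 → r_n = 48.75 kips.
R_n = 2 × 35.04 + 8 × 48.75 = 460.1 kips.
Allowable strength R_n/Ω = 460.1 / 2 = 230 kips.

230 kips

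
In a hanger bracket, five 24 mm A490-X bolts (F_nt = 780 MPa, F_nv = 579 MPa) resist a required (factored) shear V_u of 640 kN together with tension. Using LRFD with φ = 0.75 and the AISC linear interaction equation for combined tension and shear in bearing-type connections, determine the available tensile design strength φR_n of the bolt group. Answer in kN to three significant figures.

858 kN

A_b = π·24²/4 = 452.4 mm²; f_rv = 640 × 1000 / (5 × 452.4) = 282.9 MPa.
F'_nt = 1.3 F_nt − (F_nt / φF_nv) f_rv = 1.3·780 − (780/(0.75·579))·282.9 = 505.8 MPa, capped at F_nt → F'_nt = 505.8 MPa.
R_n = F'_nt · A_b · n = 505.8 × 452.4 × 5 / 1000 = 1144 kN.
Design strength φR_n = 0.75 × 1144 = 858 kN.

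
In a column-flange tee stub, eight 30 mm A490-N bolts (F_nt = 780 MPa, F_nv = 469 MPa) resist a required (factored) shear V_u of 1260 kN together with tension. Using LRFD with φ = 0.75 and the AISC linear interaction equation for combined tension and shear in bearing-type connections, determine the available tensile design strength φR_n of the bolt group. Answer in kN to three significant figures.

2210 kN

A_b = π·30²/4 = 706.9 mm²; f_rv = 1260 × 1000 / (8 × 706.9) = 222.8 MPa.
F'_nt = 1.3 F_nt − (F_nt / φF_nv) f_rv = 1.3·780 − (780/(0.75·469))·222.8 = 519.9 MPa, capped at F_nt → F'_nt = 519.9 MPa.
R_n = F'_nt · A_b · n = 519.9 × 706.9 × 8 / 1000 = 2940 kN.
Design strength φR_n = 0.75 × 2940 = 2210 kN.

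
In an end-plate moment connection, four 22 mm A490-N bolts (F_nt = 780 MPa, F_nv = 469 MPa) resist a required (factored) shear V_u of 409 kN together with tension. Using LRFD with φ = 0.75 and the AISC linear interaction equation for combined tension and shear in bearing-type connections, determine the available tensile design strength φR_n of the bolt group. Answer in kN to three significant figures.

476 kN

A_b = π·22²/4 = 380.1 mm²; f_rv = 409 × 1000 / (4 × 380.1) = 269 MPa.
F'_nt = 1.3 F_nt − (F_nt / φF_nv) f_rv = 1.3·780 − (780/(0.75·469))·269 = 417.5 MPa, capped at F_nt → F'_nt = 417.5 MPa.
R_n = F'_nt · A_b · n = 417.5 × 380.1 × 4 / 1000 = 634.9 kN.
Design strength φR_n = 0.75 × 634.9 = 476 kN.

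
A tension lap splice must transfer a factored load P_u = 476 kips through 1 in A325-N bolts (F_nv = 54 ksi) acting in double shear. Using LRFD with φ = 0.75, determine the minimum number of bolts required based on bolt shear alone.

8 bolts

A_b = π·1²/4 = 0.7854 in².
Per-bolt design strength φR_n = 0.75 × 54 × 0.7854 × 2 = 63.62 kips.
n ≥ 476 / 63.62 = 7.482 → use 8 bolts.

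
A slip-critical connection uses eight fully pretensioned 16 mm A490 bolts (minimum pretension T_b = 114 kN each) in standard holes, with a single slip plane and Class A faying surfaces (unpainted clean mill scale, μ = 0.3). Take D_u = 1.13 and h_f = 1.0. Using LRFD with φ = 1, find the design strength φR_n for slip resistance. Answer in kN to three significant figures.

R_n = μ · D_u · h_f · T_b · n_s · n_b = 0.3 × 1.13 × 1.0 × 114 × 1 × 8 = 309.2 kN.
Design strength φR_n = 1 × 309.2 = 309 kN.

309 kN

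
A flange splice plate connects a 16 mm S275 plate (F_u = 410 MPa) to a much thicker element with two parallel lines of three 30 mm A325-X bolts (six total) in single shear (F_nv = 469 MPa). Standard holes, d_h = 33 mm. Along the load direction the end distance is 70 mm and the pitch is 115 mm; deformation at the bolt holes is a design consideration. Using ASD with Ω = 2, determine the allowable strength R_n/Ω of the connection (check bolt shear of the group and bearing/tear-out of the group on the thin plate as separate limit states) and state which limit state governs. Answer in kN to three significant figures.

995 kN (bolt shear governs)

Bolt shear: A_b = π·30²/4 = 706.9 mm²; R_n = 469 × 706.9 × 6 × 1 / 1000 = 1989 kN → 1989 / 2 = 995 kN.
Bearing (1.2 l_c t F_u ≤ 2.4 d t F_u): upper limit = 2.4·30·16·410 / 1000 = 472.3 kN.
  Edge l_c = 70 − 33/2 = 53.5 → r_n = 421.2 kN; interior l_c = 115 − 33 = 82 → r_n = 472.3 kN.
  R_n,bearing = 2·421.2 + 4·472.3 = 2732 kN → 2732 / 2 = 1370 kN.
Bolt shear governs: 995 kN.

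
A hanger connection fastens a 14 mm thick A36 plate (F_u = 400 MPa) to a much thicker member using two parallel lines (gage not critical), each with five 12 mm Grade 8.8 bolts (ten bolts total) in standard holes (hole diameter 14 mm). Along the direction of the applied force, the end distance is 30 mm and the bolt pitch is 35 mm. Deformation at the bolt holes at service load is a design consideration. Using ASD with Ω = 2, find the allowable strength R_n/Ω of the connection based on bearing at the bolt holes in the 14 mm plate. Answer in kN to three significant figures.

719 kN

Per bolt r_n = 1.2 l_c t F_u ≤ 2.4 d t F_u; upper limit = 2.4 × 12 × 14 × 400 / 1000 = 161.3 kN.
Edge bolt: l_c = 30 − 14/2 = 23 mm → 1.2 × 23 × 14 × 400 / 1000 = 154.6 → r_n = 154.6 kN.
Interior bolts: l_c = 35 − 14 = 21 mm → 1.2 × 21 × 14 × 400 / 1000 = 141.1 → r_n = 141.1 kN.
R_n = 2 × 154.6 + 8 × 141.1 = 1438 kN.
Allowable strength R_n/Ω = 1438 / 2 = 719 kN.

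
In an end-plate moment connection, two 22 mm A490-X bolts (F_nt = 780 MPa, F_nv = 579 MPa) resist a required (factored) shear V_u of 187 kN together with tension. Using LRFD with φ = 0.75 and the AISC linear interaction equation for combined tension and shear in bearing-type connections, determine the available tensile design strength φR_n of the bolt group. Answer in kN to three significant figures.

A_b = π·22²/4 = 380.1 mm²; f_rv = 187 × 1000 / (2 × 380.1) = 246 MPa.
F'_nt = 1.3 F_nt − (F_nt / φF_nv) f_rv = 1.3·780 − (780/(0.75·579))·246 = 572.2 MPa, capped at F_nt → F'_nt = 572.2 MPa.
R_n = F'_nt · A_b · n = 572.2 × 380.1 × 2 / 1000 = 435 kN.
Design strength φR_n = 0.75 × 435 = 326 kN.

326 kN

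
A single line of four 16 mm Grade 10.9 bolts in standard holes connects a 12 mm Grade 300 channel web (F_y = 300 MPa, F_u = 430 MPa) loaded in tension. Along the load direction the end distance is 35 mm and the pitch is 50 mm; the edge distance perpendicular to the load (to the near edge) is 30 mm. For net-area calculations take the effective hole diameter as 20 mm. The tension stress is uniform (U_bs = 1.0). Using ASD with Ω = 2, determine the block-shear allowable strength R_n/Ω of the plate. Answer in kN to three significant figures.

Shear plane L_v = 35 + 3·50 = 185 mm; A_gv = 185 × 12 = 2220 mm².
A_nv = (185 − 3.5·20) × 12 = 1380 mm².
A_nt = (30 − 0.5·20) × 12 = 240 mm².
0.6 F_u A_nv = 356 kN; 0.6 F_y A_gv = 399.6 kN → shear rupture governs the shear term.
R_n = 356 + 1.0 × 430 × 240 / 1000 = 459.2 kN.
Allowable strength R_n/Ω = 459.2 / 2 = 230 kN.

230 kN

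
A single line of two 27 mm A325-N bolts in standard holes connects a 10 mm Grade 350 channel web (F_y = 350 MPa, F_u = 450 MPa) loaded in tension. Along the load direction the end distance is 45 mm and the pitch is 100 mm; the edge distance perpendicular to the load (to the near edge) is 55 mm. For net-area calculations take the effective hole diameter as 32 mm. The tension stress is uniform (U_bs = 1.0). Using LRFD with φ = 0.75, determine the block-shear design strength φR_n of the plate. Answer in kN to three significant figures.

Shear plane L_v = 45 + 1·100 = 145 mm; A_gv = 145 × 10 = 1450 mm².
A_nv = (145 − 1.5·32) × 10 = 970 mm².
A_nt = (55 − 0.5·32) × 10 = 390 mm².
0.6 F_u A_nv = 261.9 kN; 0.6 F_y A_gv = 304.5 kN → shear rupture governs the shear term.
R_n = 261.9 + 1.0 × 450 × 390 / 1000 = 437.4 kN.
Design strength φR_n = 0.75 × 437.4 = 328 kN.

328 kN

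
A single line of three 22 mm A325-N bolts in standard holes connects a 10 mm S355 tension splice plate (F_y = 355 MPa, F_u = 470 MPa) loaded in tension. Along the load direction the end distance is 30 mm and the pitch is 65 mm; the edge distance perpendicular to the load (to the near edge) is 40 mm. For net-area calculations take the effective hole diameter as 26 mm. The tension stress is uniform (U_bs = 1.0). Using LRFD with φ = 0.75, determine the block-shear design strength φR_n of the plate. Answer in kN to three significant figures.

296 kN

Shear plane L_v = 30 + 2·65 = 160 mm; A_gv = 160 × 10 = 1600 mm².
A_nv = (160 − 2.5·26) × 10 = 950 mm².
A_nt = (40 − 0.5·26) × 10 = 270 mm².
0.6 F_u A_nv = 267.9 kN; 0.6 F_y A_gv = 340.8 kN → shear rupture governs the shear term.
R_n = 267.9 + 1.0 × 470 × 270 / 1000 = 394.8 kN.
Design strength φR_n = 0.75 × 394.8 = 296 kN.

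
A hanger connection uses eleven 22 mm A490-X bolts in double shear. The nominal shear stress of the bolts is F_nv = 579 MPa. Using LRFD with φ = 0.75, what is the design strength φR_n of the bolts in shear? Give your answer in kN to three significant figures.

A_b = π × 22² / 4 = 380.1 mm².
R_n = F_nv · A_b · n · n_s = 579 × 380.1 × 11 × 2 / 1000 = 4842 kN.
Design strength φR_n = 0.75 × 4842 = 3630 kN.

3630 kN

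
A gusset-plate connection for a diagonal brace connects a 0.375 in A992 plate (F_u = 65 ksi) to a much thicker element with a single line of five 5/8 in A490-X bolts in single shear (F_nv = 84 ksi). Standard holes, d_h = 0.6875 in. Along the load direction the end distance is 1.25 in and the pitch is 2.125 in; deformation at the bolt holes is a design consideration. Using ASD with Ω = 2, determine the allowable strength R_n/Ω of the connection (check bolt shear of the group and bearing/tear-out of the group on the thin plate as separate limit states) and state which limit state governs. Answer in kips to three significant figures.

64.4 kips (bolt shear governs)

Bolt shear: A_b = π·0.625²/4 = 0.3068 in²; R_n = 84 × 0.3068 × 5 × 1 = 128.9 kips → 128.9 / 2 = 64.4 kips.
Bearing (1.2 l_c t F_u ≤ 2.4 d t F_u): upper limit = 2.4·0.625·0.375·65 = 36.56 kips.
  Edge l_c = 1.25 − 0.6875/2 = 0.9062 → r_n = 26.51 kips; interior l_c = 2.125 − 0.6875 = 1.438 → r_n = 36.56 kips.
  R_n,bearing = 1·26.51 + 4·36.56 = 172.8 kips → 172.8 / 2 = 86.4 kips.
Bolt shear governs: 64.4 kips.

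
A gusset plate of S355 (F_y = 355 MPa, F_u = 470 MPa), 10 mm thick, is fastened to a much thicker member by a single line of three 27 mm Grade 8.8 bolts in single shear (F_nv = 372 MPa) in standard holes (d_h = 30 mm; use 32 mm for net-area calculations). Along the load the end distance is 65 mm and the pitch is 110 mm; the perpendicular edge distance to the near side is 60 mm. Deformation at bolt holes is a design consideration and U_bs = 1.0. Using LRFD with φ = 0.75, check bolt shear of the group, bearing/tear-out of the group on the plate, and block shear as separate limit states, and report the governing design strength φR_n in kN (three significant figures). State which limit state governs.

479 kN (bolt shear governs)

Bolt shear: A_b = π·27²/4 = 572.6 mm²; R_n = 372 × 572.6 × 3 × 1 / 1000 = 639 kN → 0.75 × 639 = 479 kN.
Bearing: edge l_c = 50, r_n = 282 kN; interior l_c = 80, r_n = 304.6 kN; R_n = 282 + 2·304.6 = 891.1 kN → 668 kN.
Block shear: A_gv = 2850, A_nv = 2050, A_nt = 440 mm²; R_n = min(0.6F_uA_nv, 0.6F_yA_gv) + U_bs·F_u·A_nt = 784.9 kN → 589 kN.
Bolt shear governs: 479 kN.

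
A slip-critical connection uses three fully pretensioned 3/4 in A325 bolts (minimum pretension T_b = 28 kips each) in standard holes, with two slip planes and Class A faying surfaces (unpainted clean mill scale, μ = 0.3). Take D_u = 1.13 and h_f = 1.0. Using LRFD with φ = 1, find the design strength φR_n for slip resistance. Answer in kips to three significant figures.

R_n = μ · D_u · h_f · T_b · n_s · n_b = 0.3 × 1.13 × 1.0 × 28 × 2 × 3 = 56.95 kips.
Design strength φR_n = 1 × 56.95 = 57 kips.

57 kips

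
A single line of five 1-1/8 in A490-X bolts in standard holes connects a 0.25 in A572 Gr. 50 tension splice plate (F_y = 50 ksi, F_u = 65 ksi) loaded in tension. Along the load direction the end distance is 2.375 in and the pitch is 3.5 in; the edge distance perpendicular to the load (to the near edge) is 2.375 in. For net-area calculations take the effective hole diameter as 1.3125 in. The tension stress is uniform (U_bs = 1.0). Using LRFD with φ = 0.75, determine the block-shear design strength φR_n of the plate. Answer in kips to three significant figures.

97.5 kips

Shear plane L_v = 2.375 + 4·3.5 = 16.38 in; A_gv = 16.38 × 0.25 = 4.094 in².
A_nv = (16.38 − 4.5·1.3125) × 0.25 = 2.617 in².
A_nt = (2.375 − 0.5·1.3125) × 0.25 = 0.4297 in².
0.6 F_u A_nv = 102.1 kips; 0.6 F_y A_gv = 122.8 kips → shear rupture governs the shear term.
R_n = 102.1 + 1.0 × 65 × 0.4297 = 130 kips.
Design strength φR_n = 0.75 × 130 = 97.5 kips.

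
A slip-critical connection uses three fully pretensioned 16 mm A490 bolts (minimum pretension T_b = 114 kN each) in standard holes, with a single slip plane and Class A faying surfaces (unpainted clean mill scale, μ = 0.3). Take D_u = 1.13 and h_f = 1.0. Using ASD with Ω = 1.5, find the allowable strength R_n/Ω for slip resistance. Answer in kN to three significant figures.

R_n = μ · D_u · h_f · T_b · n_s · n_b = 0.3 × 1.13 × 1.0 × 114 × 1 × 3 = 115.9 kN.
Allowable strength R_n/Ω = 115.9 / 1.5 = 77.3 kN.

77.3 kN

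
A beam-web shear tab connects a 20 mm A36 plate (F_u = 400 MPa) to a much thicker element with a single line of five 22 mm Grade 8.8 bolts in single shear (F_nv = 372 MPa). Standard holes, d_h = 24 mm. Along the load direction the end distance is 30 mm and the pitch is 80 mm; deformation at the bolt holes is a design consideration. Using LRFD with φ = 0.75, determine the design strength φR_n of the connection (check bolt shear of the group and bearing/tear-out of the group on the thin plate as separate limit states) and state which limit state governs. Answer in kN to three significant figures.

530 kN (bolt shear governs)

Bolt shear: A_b = π·22²/4 = 380.1 mm²; R_n = 372 × 380.1 × 5 × 1 / 1000 = 707 kN → 0.75 × 707 = 530 kN.
Bearing (1.2 l_c t F_u ≤ 2.4 d t F_u): upper limit = 2.4·22·20·400 / 1000 = 422.4 kN.
  Edge l_c = 30 − 24/2 = 18 → r_n = 172.8 kN; interior l_c = 80 − 24 = 56 → r_n = 422.4 kN.
  R_n,bearing = 1·172.8 + 4·422.4 = 1862 kN → 0.75 × 1862 = 1400 kN.
Bolt shear governs: 530 kN.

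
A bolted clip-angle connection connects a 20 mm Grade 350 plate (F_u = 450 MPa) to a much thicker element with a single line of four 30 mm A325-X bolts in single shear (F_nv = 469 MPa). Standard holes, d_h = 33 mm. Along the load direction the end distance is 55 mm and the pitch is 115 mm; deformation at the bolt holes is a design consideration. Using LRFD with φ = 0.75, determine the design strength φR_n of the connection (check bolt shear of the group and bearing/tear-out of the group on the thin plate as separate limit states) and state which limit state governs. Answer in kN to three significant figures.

Bolt shear: A_b = π·30²/4 = 706.9 mm²; R_n = 469 × 706.9 × 4 × 1 / 1000 = 1326 kN → 0.75 × 1326 = 995 kN.
Bearing (1.2 l_c t F_u ≤ 2.4 d t F_u): upper limit = 2.4·30·20·450 / 1000 = 648 kN.
  Edge l_c = 55 − 33/2 = 38.5 → r_n = 415.8 kN; interior l_c = 115 − 33 = 82 → r_n = 648 kN.
  R_n,bearing = 1·415.8 + 3·648 = 2360 kN → 0.75 × 2360 = 1770 kN.
Bolt shear governs: 995 kN.

995 kN (bolt shear governs)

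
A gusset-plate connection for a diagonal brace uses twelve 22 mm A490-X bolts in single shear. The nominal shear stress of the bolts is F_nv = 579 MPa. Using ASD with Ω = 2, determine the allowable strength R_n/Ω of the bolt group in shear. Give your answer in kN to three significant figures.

1320 kN

A_b = π × 22² / 4 = 380.1 mm².
R_n = F_nv · A_b · n · n_s = 579 × 380.1 × 12 × 1 / 1000 = 2641 kN.
Allowable strength R_n/Ω = 2641 / 2 = 1320 kN.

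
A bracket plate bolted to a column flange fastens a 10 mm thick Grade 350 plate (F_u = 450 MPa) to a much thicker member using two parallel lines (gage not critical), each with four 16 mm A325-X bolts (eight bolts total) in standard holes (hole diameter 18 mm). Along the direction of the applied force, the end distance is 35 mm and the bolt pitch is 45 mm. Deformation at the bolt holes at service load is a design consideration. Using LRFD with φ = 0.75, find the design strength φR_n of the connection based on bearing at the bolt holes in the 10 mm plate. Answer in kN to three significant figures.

867 kN

Per bolt r_n = 1.2 l_c t F_u ≤ 2.4 d t F_u; upper limit = 2.4 × 16 × 10 × 450 / 1000 = 172.8 kN.
Edge bolt: l_c = 35 − 18/2 = 26 mm → 1.2 × 26 × 10 × 450 / 1000 = 140.4 → r_n = 140.4 kN.
Interior bolts: l_c = 45 − 18 = 27 mm → 1.2 × 27 × 10 × 450 / 1000 = 145.8 → r_n = 145.8 kN.
R_n = 2 × 140.4 + 6 × 145.8 = 1156 kN.
Design strength φR_n = 0.75 × 1156 = 867 kN.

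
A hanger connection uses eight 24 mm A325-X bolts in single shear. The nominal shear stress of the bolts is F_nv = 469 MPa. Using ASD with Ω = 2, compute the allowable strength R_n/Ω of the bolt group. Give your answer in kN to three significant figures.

849 kN

A_b = π × 24² / 4 = 452.4 mm².
R_n = F_nv · A_b · n · n_s = 469 × 452.4 × 8 × 1 / 1000 = 1697 kN.
Allowable strength R_n/Ω = 1697 / 2 = 849 kN.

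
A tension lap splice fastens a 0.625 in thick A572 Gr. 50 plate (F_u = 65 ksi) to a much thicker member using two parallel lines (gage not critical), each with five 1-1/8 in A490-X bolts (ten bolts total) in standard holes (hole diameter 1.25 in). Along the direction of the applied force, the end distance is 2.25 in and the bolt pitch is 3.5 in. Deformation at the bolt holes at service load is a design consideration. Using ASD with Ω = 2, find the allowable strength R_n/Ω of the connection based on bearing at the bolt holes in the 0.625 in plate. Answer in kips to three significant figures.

518 kips

Per bolt r_n = 1.2 l_c t F_u ≤ 2.4 d t F_u; upper limit = 2.4 × 1.125 × 0.625 × 65 = 109.7 kips.
Edge bolt: l_c = 2.25 − 1.25/2 = 1.625 in → 1.2 × 1.625 × 0.625 × 65 = 79.22 → r_n = 79.22 kips.
Interior bolts: l_c = 3.5 − 1.25 = 2.25 in → 1.2 × 2.25 × 0.625 × 65 = 109.7 → r_n = 109.7 kips.
R_n = 2 × 79.22 + 8 × 109.7 = 1036 kips.
Allowable strength R_n/Ω = 1036 / 2 = 518 kips.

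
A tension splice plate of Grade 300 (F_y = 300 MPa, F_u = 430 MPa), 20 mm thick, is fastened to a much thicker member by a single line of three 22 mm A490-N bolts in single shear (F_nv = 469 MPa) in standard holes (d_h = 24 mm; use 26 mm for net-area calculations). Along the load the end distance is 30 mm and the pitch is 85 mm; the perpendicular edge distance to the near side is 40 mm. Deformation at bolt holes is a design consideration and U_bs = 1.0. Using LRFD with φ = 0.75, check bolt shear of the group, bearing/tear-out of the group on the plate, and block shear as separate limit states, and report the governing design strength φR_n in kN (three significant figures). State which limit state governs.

Bolt shear: A_b = π·22²/4 = 380.1 mm²; R_n = 469 × 380.1 × 3 × 1 / 1000 = 534.8 kN → 0.75 × 534.8 = 401 kN.
Bearing: edge l_c = 18, r_n = 185.8 kN; interior l_c = 61, r_n = 454.1 kN; R_n = 185.8 + 2·454.1 = 1094 kN → 820 kN.
Block shear: A_gv = 4000, A_nv = 2700, A_nt = 540 mm²; R_n = min(0.6F_uA_nv, 0.6F_yA_gv) + U_bs·F_u·A_nt = 928.8 kN → 697 kN.
Bolt shear governs: 401 kN.

401 kN (bolt shear governs)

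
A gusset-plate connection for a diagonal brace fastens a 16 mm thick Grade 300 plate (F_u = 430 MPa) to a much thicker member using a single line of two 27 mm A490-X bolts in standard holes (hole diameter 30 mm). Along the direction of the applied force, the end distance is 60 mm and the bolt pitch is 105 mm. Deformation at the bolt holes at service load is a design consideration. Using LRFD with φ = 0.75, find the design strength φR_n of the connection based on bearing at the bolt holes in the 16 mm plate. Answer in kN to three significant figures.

Per bolt r_n = 1.2 l_c t F_u ≤ 2.4 d t F_u; upper limit = 2.4 × 27 × 16 × 430 / 1000 = 445.8 kN.
Edge bolt: l_c = 60 − 30/2 = 45 mm → 1.2 × 45 × 16 × 430 / 1000 = 371.5 → r_n = 371.5 kN.
Interior bolts: l_c = 105 − 30 = 75 mm → 1.2 × 75 × 16 × 430 / 1000 = 619.2 → r_n = 445.8 kN.
R_n = 1 × 371.5 + 1 × 445.8 = 817.3 kN.
Design strength φR_n = 0.75 × 817.3 = 613 kN.

613 kN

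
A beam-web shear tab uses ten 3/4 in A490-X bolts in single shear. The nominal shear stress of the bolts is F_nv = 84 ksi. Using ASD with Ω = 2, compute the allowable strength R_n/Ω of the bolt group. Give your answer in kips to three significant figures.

A_b = π × 0.75² / 4 = 0.4418 in².
R_n = F_nv · A_b · n · n_s = 84 × 0.4418 × 10 × 1 = 371.1 kips.
Allowable strength R_n/Ω = 371.1 / 2 = 186 kips.

186 kips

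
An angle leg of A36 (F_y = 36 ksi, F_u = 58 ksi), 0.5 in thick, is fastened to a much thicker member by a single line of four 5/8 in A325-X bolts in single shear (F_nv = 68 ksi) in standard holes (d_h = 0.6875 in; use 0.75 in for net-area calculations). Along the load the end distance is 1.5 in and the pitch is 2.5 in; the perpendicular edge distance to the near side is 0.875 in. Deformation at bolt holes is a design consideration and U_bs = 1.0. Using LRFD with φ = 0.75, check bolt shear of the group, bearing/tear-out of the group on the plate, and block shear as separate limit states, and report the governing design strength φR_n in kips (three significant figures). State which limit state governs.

Bolt shear: A_b = π·0.625²/4 = 0.3068 in²; R_n = 68 × 0.3068 × 4 × 1 = 83.45 kips → 0.75 × 83.45 = 62.6 kips.
Bearing: edge l_c = 1.156, r_n = 40.24 kips; interior l_c = 1.812, r_n = 43.5 kips; R_n = 40.24 + 3·43.5 = 170.7 kips → 128 kips.
Block shear: A_gv = 4.5, A_nv = 3.188, A_nt = 0.25 in²; R_n = min(0.6F_uA_nv, 0.6F_yA_gv) + U_bs·F_u·A_nt = 111.7 kips → 83.8 kips.
Bolt shear governs: 62.6 kips.

62.6 kips (bolt shear governs)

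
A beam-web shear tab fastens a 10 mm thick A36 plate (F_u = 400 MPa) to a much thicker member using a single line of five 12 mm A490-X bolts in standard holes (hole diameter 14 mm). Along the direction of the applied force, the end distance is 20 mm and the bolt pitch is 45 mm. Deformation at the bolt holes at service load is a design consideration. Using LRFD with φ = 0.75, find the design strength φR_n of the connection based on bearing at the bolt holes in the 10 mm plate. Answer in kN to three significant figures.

Per bolt r_n = 1.2 l_c t F_u ≤ 2.4 d t F_u; upper limit = 2.4 × 12 × 10 × 400 / 1000 = 115.2 kN.
Edge bolt: l_c = 20 − 14/2 = 13 mm → 1.2 × 13 × 10 × 400 / 1000 = 62.4 → r_n = 62.4 kN.
Interior bolts: l_c = 45 − 14 = 31 mm → 1.2 × 31 × 10 × 400 / 1000 = 148.8 → r_n = 115.2 kN.
R_n = 1 × 62.4 + 4 × 115.2 = 523.2 kN.
Design strength φR_n = 0.75 × 523.2 = 392 kN.

392 kN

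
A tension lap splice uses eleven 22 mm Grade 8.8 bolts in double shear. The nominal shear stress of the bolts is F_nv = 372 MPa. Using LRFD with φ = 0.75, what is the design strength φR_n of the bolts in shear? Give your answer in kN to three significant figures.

A_b = π × 22² / 4 = 380.1 mm².
R_n = F_nv · A_b · n · n_s = 372 × 380.1 × 11 × 2 / 1000 = 3111 kN.
Design strength φR_n = 0.75 × 3111 = 2330 kN.

2330 kN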